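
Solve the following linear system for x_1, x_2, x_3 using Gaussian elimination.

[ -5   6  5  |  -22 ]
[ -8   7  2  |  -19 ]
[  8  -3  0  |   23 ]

Forward elimination on [A|b]:
R2 <- R2 - (8/5)*R1:  [     0  -13/5     -6   81/5 ]
R3 <- R3 - (-8/5)*R1:  [     0   33/5      8  -61/5 ]
R3 <- R3 - (-33/13)*R2:  [      0       0  -94/13  376/13 ]
Row echelon form:
[ -5      6       5  |     -22 ]
[  0  -13/5      -6  |    81/5 ]
[  0      0  -94/13  |  376/13 ]
Back-substitution:
x_3 = (376/13) / (-94/13) = -4
x_2 = (81/5 - (-6)*(-4)) / (-13/5) = 3
x_1 = (-22 - (6)*(3) - (5)*(-4)) / -5 = 4

(4, 3, -4)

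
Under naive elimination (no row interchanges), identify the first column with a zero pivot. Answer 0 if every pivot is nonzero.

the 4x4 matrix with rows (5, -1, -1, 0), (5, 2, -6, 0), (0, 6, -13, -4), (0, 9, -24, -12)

first zero-pivot column = 4

Naive forward elimination:
R2 <- R2 - (1)*R1:  [  0   3  -5   0 ]
R3 <- R3 - (2)*R2:  [  0   0  -3  -4 ]
R4 <- R4 - (3)*R2:  [   0    0   -9  -12 ]
R4 <- R4 - (3)*R3:  [ 0  0  0  0 ]
Matrix at this point:
[ 5  -1  -1   0 ]
[ 0   3  -5   0 ]
[ 0   0  -3  -4 ]
[ 0   0   0   0 ]
Pivot entry (4,4) in the last row is zero and there are no rows below to swap with -> zero pivot in column 4 (A is singular).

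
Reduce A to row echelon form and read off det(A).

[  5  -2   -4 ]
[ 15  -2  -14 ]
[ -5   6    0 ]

Forward elimination:
R2 <- R2 - (3)*R1:  [  0   4  -2 ]
R3 <- R3 - (-1)*R1:  [  0   4  -4 ]
R3 <- R3 - (1)*R2:  [  0   0  -2 ]
Upper-triangular form:
[ 5  -2  -4 ]
[ 0   4  -2 ]
[ 0   0  -2 ]
det(A) = (-1)^0 * (5) * (4) * (-2) = -40  (0 row swaps -> sign +1)

det(A) = -40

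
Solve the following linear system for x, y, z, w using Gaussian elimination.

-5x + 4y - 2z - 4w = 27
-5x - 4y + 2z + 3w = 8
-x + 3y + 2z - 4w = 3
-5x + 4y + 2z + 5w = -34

Forward elimination on [A|b]:
R2 <- R2 - (1)*R1:  [   0   -8    4    7  -19 ]
R3 <- R3 - (1/5)*R1:  [     0   11/5   12/5  -16/5  -12/5 ]
R4 <- R4 - (1)*R1:  [   0    0    4    9  -61 ]
R3 <- R3 - (-11/40)*R2:  [      0       0     7/2  -51/40   -61/8 ]
R4 <- R4 - (8/7)*R3:  [      0       0       0  366/35  -366/7 ]
Row echelon form:
[ -5   4   -2      -4  |      27 ]
[  0  -8    4       7  |     -19 ]
[  0   0  7/2  -51/40  |   -61/8 ]
[  0   0    0  366/35  |  -366/7 ]
Back-substitution:
w = (-366/7) / (366/35) = -5
z = (-61/8 - (-51/40)*(-5)) / (7/2) = -4
y = (-19 - (4)*(-4) - (7)*(-5)) / -8 = -4
x = (27 - (4)*(-4) - (-2)*(-4) - (-4)*(-5)) / -5 = -3

(-3, -4, -4, -5)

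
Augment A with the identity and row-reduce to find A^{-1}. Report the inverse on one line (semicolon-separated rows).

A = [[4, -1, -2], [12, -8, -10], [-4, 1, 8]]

inverse = [9/20 -1/20 1/20; 7/15 -1/5 -2/15; 1/6 0 1/6]

Gauss-Jordan on [A | I]:
R1 <- (1/4)*R1:  [    1  -1/4  -1/2  |   1/4     0     0 ]
R2 <- R2 - (12)*R1:  [  0  -5  -4  |  -3   1   0 ]
R3 <- R3 - (-4)*R1:  [ 0  0  6  |  1  0  1 ]
R2 <- (1/-5)*R2:  [    0     1   4/5  |   3/5  -1/5     0 ]
R1 <- R1 - (-1/4)*R2:  [     1      0  -3/10  |    2/5  -1/20      0 ]
R3 <- (1/6)*R3:  [   0    0    1  |  1/6    0  1/6 ]
R1 <- R1 - (-3/10)*R3:  [     1      0      0  |   9/20  -1/20   1/20 ]
R2 <- R2 - (4/5)*R3:  [     0      1      0  |   7/15   -1/5  -2/15 ]
Right block of [I | A^{-1}] is the inverse:
[ 9/20  -1/20   1/20 ]
[ 7/15   -1/5  -2/15 ]
[  1/6      0    1/6 ]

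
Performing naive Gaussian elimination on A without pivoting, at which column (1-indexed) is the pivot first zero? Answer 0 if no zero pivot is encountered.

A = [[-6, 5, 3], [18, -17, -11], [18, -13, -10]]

Naive forward elimination:
R2 <- R2 - (-3)*R1:  [  0  -2  -2 ]
R3 <- R3 - (-3)*R1:  [  0   2  -1 ]
R3 <- R3 - (-1)*R2:  [  0   0  -3 ]
All pivots nonzero; naive elimination completes without hitting a zero pivot.

first zero-pivot column = 0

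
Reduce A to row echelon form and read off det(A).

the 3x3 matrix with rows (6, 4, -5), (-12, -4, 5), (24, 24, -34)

Forward elimination:
R2 <- R2 - (-2)*R1:  [  0   4  -5 ]
R3 <- R3 - (4)*R1:  [   0    8  -14 ]
R3 <- R3 - (2)*R2:  [  0   0  -4 ]
Upper-triangular form:
[ 6  4  -5 ]
[ 0  4  -5 ]
[ 0  0  -4 ]
det(A) = (-1)^0 * (6) * (4) * (-4) = -96  (0 row swaps -> sign +1)

det(A) = -96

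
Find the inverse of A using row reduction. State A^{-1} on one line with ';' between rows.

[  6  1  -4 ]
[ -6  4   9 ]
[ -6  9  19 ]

Gauss-Jordan on [A | I]:
R1 <- (1/6)*R1:  [    1   1/6  -2/3  |   1/6     0     0 ]
R2 <- R2 - (-6)*R1:  [ 0  5  5  |  1  1  0 ]
R3 <- R3 - (-6)*R1:  [  0  10  15  |   1   0   1 ]
R2 <- (1/5)*R2:  [   0    1    1  |  1/5  1/5    0 ]
R1 <- R1 - (1/6)*R2:  [     1      0   -5/6  |   2/15  -1/30      0 ]
R3 <- R3 - (10)*R2:  [  0   0   5  |  -1  -2   1 ]
R3 <- (1/5)*R3:  [    0     0     1  |  -1/5  -2/5   1/5 ]
R1 <- R1 - (-5/6)*R3:  [      1       0       0  |   -1/30  -11/30     1/6 ]
R2 <- R2 - (1)*R3:  [    0     1     0  |   2/5   3/5  -1/5 ]
Right block of [I | A^{-1}] is the inverse:
[ -1/30  -11/30   1/6 ]
[   2/5     3/5  -1/5 ]
[  -1/5    -2/5   1/5 ]

inverse = [-1/30 -11/30 1/6; 2/5 3/5 -1/5; -1/5 -2/5 1/5]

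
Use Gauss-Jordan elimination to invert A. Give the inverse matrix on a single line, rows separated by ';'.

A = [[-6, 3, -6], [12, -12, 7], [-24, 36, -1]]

inverse = [-20/9 -71/36 -17/36; -13/9 -23/18 -5/18; 4/3 4/3 1/3]

Gauss-Jordan on [A | I]:
R1 <- (1/-6)*R1:  [    1  -1/2     1  |  -1/6     0     0 ]
R2 <- R2 - (12)*R1:  [  0  -6  -5  |   2   1   0 ]
R3 <- R3 - (-24)*R1:  [  0  24  23  |  -4   0   1 ]
R2 <- (1/-6)*R2:  [    0     1   5/6  |  -1/3  -1/6     0 ]
R1 <- R1 - (-1/2)*R2:  [     1      0  17/12  |   -1/3  -1/12      0 ]
R3 <- R3 - (24)*R2:  [ 0  0  3  |  4  4  1 ]
R3 <- (1/3)*R3:  [   0    0    1  |  4/3  4/3  1/3 ]
R1 <- R1 - (17/12)*R3:  [      1       0       0  |   -20/9  -71/36  -17/36 ]
R2 <- R2 - (5/6)*R3:  [      0       1       0  |   -13/9  -23/18   -5/18 ]
Right block of [I | A^{-1}] is the inverse:
[ -20/9  -71/36  -17/36 ]
[ -13/9  -23/18   -5/18 ]
[   4/3     4/3     1/3 ]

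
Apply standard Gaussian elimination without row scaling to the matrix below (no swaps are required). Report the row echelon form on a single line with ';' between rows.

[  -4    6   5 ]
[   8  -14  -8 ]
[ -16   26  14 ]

Forward elimination:
R2 <- R2 - (-2)*R1:  [  0  -2   2 ]
R3 <- R3 - (4)*R1:  [  0   2  -6 ]
R3 <- R3 - (-1)*R2:  [  0   0  -4 ]
Row echelon form:
[ -4   6   5 ]
[  0  -2   2 ]
[  0   0  -4 ]

REF = [-4 6 5; 0 -2 2; 0 0 -4]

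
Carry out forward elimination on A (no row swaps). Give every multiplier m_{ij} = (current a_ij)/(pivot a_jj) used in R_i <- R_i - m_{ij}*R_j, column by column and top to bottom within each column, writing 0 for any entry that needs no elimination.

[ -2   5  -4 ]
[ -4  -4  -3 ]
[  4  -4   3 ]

Forward elimination:
R2 <- R2 - (2)*R1:  [   0  -14    5 ]
R3 <- R3 - (-2)*R1:  [  0   6  -5 ]
R3 <- R3 - (-3/7)*R2:  [     0      0  -20/7 ]
Multipliers (in order of application): m_{21} = 2, m_{31} = -2, m_{32} = -3/7

multipliers: 2, -2, -3/7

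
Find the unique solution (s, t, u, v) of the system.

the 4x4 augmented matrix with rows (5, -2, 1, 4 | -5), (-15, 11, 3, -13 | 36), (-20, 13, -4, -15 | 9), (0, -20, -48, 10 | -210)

Forward elimination on [A|b]:
R2 <- R2 - (-3)*R1:  [  0   5   6  -1  21 ]
R3 <- R3 - (-4)*R1:  [   0    5    0    1  -11 ]
R3 <- R3 - (1)*R2:  [   0    0   -6    2  -32 ]
R4 <- R4 - (-4)*R2:  [    0     0   -24     6  -126 ]
R4 <- R4 - (4)*R3:  [  0   0   0  -2   2 ]
Row echelon form:
[ 5  -2   1   4  |   -5 ]
[ 0   5   6  -1  |   21 ]
[ 0   0  -6   2  |  -32 ]
[ 0   0   0  -2  |    2 ]
Back-substitution:
v = (2) / -2 = -1
u = (-32 - (2)*(-1)) / -6 = 5
t = (21 - (6)*(5) - (-1)*(-1)) / 5 = -2
s = (-5 - (-2)*(-2) - (1)*(5) - (4)*(-1)) / 5 = -2

(-2, -2, 5, -1)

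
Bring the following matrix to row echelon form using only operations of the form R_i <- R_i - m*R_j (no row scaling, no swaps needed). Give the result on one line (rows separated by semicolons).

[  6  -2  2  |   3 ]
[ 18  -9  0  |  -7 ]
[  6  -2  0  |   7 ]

Forward elimination:
R2 <- R2 - (3)*R1:  [   0   -3   -6  -16 ]
R3 <- R3 - (1)*R1:  [  0   0  -2   4 ]
Row echelon form:
[ 6  -2   2  |    3 ]
[ 0  -3  -6  |  -16 ]
[ 0   0  -2  |    4 ]

REF = [6 -2 2 3; 0 -3 -6 -16; 0 0 -2 4]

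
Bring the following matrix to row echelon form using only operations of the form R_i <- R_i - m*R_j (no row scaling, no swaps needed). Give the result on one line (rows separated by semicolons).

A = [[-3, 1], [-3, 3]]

REF = [-3 1; 0 2]

Forward elimination:
R2 <- R2 - (1)*R1:  [ 0  2 ]
Row echelon form:
[ -3  1 ]
[  0  2 ]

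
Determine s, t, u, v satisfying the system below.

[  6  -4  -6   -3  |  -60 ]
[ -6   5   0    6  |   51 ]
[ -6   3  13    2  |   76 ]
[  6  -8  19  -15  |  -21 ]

Forward elimination on [A|b]:
R2 <- R2 - (-1)*R1:  [  0   1  -6   3  -9 ]
R3 <- R3 - (-1)*R1:  [  0  -1   7  -1  16 ]
R4 <- R4 - (1)*R1:  [   0   -4   25  -12   39 ]
R3 <- R3 - (-1)*R2:  [ 0  0  1  2  7 ]
R4 <- R4 - (-4)*R2:  [ 0  0  1  0  3 ]
R4 <- R4 - (1)*R3:  [  0   0   0  -2  -4 ]
Row echelon form:
[ 6  -4  -6  -3  |  -60 ]
[ 0   1  -6   3  |   -9 ]
[ 0   0   1   2  |    7 ]
[ 0   0   0  -2  |   -4 ]
Back-substitution:
v = (-4) / -2 = 2
u = (7 - (2)*(2)) / 1 = 3
t = (-9 - (-6)*(3) - (3)*(2)) / 1 = 3
s = (-60 - (-4)*(3) - (-6)*(3) - (-3)*(2)) / 6 = -4

(-4, 3, 3, 2)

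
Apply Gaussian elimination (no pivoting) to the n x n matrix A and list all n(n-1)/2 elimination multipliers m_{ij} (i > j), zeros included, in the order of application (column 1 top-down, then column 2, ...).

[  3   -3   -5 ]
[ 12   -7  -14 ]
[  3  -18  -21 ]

multipliers: 4, 1, -3

Forward elimination:
R2 <- R2 - (4)*R1:  [ 0  5  6 ]
R3 <- R3 - (1)*R1:  [   0  -15  -16 ]
R3 <- R3 - (-3)*R2:  [ 0  0  2 ]
Multipliers (in order of application): m_{21} = 4, m_{31} = 1, m_{32} = -3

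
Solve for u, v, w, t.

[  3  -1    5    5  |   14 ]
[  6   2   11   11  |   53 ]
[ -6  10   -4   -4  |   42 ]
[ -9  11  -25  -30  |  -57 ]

(-2, 5, 4, 1)

Forward elimination on [A|b]:
R2 <- R2 - (2)*R1:  [  0   4   1   1  25 ]
R3 <- R3 - (-2)*R1:  [  0   8   6   6  70 ]
R4 <- R4 - (-3)*R1:  [   0    8  -10  -15  -15 ]
R3 <- R3 - (2)*R2:  [  0   0   4   4  20 ]
R4 <- R4 - (2)*R2:  [   0    0  -12  -17  -65 ]
R4 <- R4 - (-3)*R3:  [  0   0   0  -5  -5 ]
Row echelon form:
[ 3  -1  5   5  |  14 ]
[ 0   4  1   1  |  25 ]
[ 0   0  4   4  |  20 ]
[ 0   0  0  -5  |  -5 ]
Back-substitution:
t = (-5) / -5 = 1
w = (20 - (4)*(1)) / 4 = 4
v = (25 - (1)*(4) - (1)*(1)) / 4 = 5
u = (14 - (-1)*(5) - (5)*(4) - (5)*(1)) / 3 = -2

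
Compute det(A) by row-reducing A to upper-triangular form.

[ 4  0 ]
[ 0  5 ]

det(A) = 20

Forward elimination:
Upper-triangular form:
[ 4  0 ]
[ 0  5 ]
det(A) = (-1)^0 * (4) * (5) = 20  (0 row swaps -> sign +1)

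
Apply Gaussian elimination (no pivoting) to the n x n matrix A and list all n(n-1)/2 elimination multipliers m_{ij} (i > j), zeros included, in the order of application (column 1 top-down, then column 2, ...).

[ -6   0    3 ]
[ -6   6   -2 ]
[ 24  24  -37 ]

Forward elimination:
R2 <- R2 - (1)*R1:  [  0   6  -5 ]
R3 <- R3 - (-4)*R1:  [   0   24  -25 ]
R3 <- R3 - (4)*R2:  [  0   0  -5 ]
Multipliers (in order of application): m_{21} = 1, m_{31} = -4, m_{32} = 4

multipliers: 1, -4, 4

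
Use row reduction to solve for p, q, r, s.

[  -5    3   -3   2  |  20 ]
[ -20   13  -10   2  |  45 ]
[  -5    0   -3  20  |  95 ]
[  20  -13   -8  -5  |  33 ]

Forward elimination on [A|b]:
R2 <- R2 - (4)*R1:  [   0    1    2   -6  -35 ]
R3 <- R3 - (1)*R1:  [  0  -3   0  18  75 ]
R4 <- R4 - (-4)*R1:  [   0   -1  -20    3  113 ]
R3 <- R3 - (-3)*R2:  [   0    0    6    0  -30 ]
R4 <- R4 - (-1)*R2:  [   0    0  -18   -3   78 ]
R4 <- R4 - (-3)*R3:  [   0    0    0   -3  -12 ]
Row echelon form:
[ -5  3  -3   2  |   20 ]
[  0  1   2  -6  |  -35 ]
[  0  0   6   0  |  -30 ]
[  0  0   0  -3  |  -12 ]
Back-substitution:
s = (-12) / -3 = 4
r = (-30) / 6 = -5
q = (-35 - (2)*(-5) - (-6)*(4)) / 1 = -1
p = (20 - (3)*(-1) - (-3)*(-5) - (2)*(4)) / -5 = 0

(0, -1, -5, 4)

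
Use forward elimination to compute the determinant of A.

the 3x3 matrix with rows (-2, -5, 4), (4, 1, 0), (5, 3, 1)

Forward elimination:
R2 <- R2 - (-2)*R1:  [  0  -9   8 ]
R3 <- R3 - (-5/2)*R1:  [     0  -19/2     11 ]
R3 <- R3 - (19/18)*R2:  [    0     0  23/9 ]
Upper-triangular form:
[ -2  -5     4 ]
[  0  -9     8 ]
[  0   0  23/9 ]
det(A) = (-1)^0 * (-2) * (-9) * (23/9) = 46  (0 row swaps -> sign +1)

det(A) = 46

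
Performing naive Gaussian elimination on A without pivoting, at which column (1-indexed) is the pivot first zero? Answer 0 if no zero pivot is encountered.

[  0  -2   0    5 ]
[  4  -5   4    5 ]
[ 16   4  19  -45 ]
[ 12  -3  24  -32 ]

first zero-pivot column = 1

Naive forward elimination:
Pivot entry (1,1) is zero but row 2 has 4 in column 1 -> naive elimination stops; a row interchange (e.g. R1 <-> R2) would be required here.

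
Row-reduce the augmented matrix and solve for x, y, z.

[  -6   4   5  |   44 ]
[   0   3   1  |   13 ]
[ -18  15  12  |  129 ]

(-2, 3, 4)

Forward elimination on [A|b]:
R3 <- R3 - (3)*R1:  [  0   3  -3  -3 ]
R3 <- R3 - (1)*R2:  [   0    0   -4  -16 ]
Row echelon form:
[ -6  4   5  |   44 ]
[  0  3   1  |   13 ]
[  0  0  -4  |  -16 ]
Back-substitution:
z = (-16) / -4 = 4
y = (13 - (1)*(4)) / 3 = 3
x = (44 - (4)*(3) - (5)*(4)) / -6 = -2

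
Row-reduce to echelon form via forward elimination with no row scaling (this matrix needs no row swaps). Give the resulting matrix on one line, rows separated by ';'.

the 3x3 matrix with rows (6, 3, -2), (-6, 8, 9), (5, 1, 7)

REF = [6 3 -2; 0 11 7; 0 0 635/66]

Forward elimination:
R2 <- R2 - (-1)*R1:  [  0  11   7 ]
R3 <- R3 - (5/6)*R1:  [    0  -3/2  26/3 ]
R3 <- R3 - (-3/22)*R2:  [      0       0  635/66 ]
Row echelon form:
[ 6   3      -2 ]
[ 0  11       7 ]
[ 0   0  635/66 ]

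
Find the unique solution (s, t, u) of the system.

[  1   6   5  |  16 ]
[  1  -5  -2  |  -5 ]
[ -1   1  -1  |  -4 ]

Forward elimination on [A|b]:
R2 <- R2 - (1)*R1:  [   0  -11   -7  -21 ]
R3 <- R3 - (-1)*R1:  [  0   7   4  12 ]
R3 <- R3 - (-7/11)*R2:  [      0       0   -5/11  -15/11 ]
Row echelon form:
[ 1    6      5  |      16 ]
[ 0  -11     -7  |     -21 ]
[ 0    0  -5/11  |  -15/11 ]
Back-substitution:
u = (-15/11) / (-5/11) = 3
t = (-21 - (-7)*(3)) / -11 = 0
s = (16 - (6)*(0) - (5)*(3)) / 1 = 1

(1, 0, 3)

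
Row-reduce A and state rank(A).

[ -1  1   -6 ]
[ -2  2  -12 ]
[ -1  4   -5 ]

rank(A) = 2

Row reduction:
R2 <- R2 - (2)*R1:  [ 0  0  0 ]
R3 <- R3 - (1)*R1:  [ 0  3  1 ]
R2 <-> R3   (pivot in column 2 was zero)
[ -1  1  -6 ]
[  0  3   1 ]
[  0  0   0 ]
Row echelon form:
[ -1  1  -6 ]
[  0  3   1 ]
[  0  0   0 ]
Nonzero rows / pivot columns: 2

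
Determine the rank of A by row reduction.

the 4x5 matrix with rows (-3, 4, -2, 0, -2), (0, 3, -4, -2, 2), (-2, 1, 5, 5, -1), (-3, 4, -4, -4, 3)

Row reduction:
R3 <- R3 - (2/3)*R1:  [    0  -5/3  19/3     5   1/3 ]
R4 <- R4 - (1)*R1:  [  0   0  -2  -4   5 ]
R3 <- R3 - (-5/9)*R2:  [    0     0  37/9  35/9  13/9 ]
R4 <- R4 - (-18/37)*R3:  [      0       0       0  -78/37  211/37 ]
Row echelon form:
[ -3  4    -2       0      -2 ]
[  0  3    -4      -2       2 ]
[  0  0  37/9    35/9    13/9 ]
[  0  0     0  -78/37  211/37 ]
Nonzero rows / pivot columns: 4

rank(A) = 4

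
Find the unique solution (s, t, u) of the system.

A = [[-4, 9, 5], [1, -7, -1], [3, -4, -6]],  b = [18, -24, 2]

(2, 4, -2)

Forward elimination on [A|b]:
R2 <- R2 - (-1/4)*R1:  [     0  -19/4    1/4  -39/2 ]
R3 <- R3 - (-3/4)*R1:  [    0  11/4  -9/4  31/2 ]
R3 <- R3 - (-11/19)*R2:  [      0       0  -40/19   80/19 ]
Row echelon form:
[ -4      9       5  |     18 ]
[  0  -19/4     1/4  |  -39/2 ]
[  0      0  -40/19  |  80/19 ]
Back-substitution:
u = (80/19) / (-40/19) = -2
t = (-39/2 - (1/4)*(-2)) / (-19/4) = 4
s = (18 - (9)*(4) - (5)*(-2)) / -4 = 2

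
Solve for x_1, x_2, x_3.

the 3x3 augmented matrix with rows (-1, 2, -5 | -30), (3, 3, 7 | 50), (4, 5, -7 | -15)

Forward elimination on [A|b]:
R2 <- R2 - (-3)*R1:  [   0    9   -8  -40 ]
R3 <- R3 - (-4)*R1:  [    0    13   -27  -135 ]
R3 <- R3 - (13/9)*R2:  [      0       0  -139/9  -695/9 ]
Row echelon form:
[ -1  2      -5  |     -30 ]
[  0  9      -8  |     -40 ]
[  0  0  -139/9  |  -695/9 ]
Back-substitution:
x_3 = (-695/9) / (-139/9) = 5
x_2 = (-40 - (-8)*(5)) / 9 = 0
x_1 = (-30 - (2)*(0) - (-5)*(5)) / -1 = 5

(5, 0, 5)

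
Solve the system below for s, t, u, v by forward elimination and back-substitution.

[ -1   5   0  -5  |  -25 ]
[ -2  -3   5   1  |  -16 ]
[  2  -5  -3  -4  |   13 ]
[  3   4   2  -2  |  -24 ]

Forward elimination on [A|b]:
R2 <- R2 - (2)*R1:  [   0  -13    5   11   34 ]
R3 <- R3 - (-2)*R1:  [   0    5   -3  -14  -37 ]
R4 <- R4 - (-3)*R1:  [   0   19    2  -17  -99 ]
R3 <- R3 - (-5/13)*R2:  [       0        0   -14/13  -127/13  -311/13 ]
R4 <- R4 - (-19/13)*R2:  [       0        0   121/13   -12/13  -641/13 ]
R4 <- R4 - (-121/14)*R3:  [        0         0         0  -1195/14  -3585/14 ]
Row echelon form:
[ -1    5       0        -5  |       -25 ]
[  0  -13       5        11  |        34 ]
[  0    0  -14/13   -127/13  |   -311/13 ]
[  0    0       0  -1195/14  |  -3585/14 ]
Back-substitution:
v = (-3585/14) / (-1195/14) = 3
u = (-311/13 - (-127/13)*(3)) / (-14/13) = -5
t = (34 - (5)*(-5) - (11)*(3)) / -13 = -2
s = (-25 - (5)*(-2) - (-5)*(3)) / -1 = 0

(0, -2, -5, 3)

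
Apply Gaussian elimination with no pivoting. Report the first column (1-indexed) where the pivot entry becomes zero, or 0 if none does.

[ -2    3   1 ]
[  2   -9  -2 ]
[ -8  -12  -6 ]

first zero-pivot column = 0

Naive forward elimination:
R2 <- R2 - (-1)*R1:  [  0  -6  -1 ]
R3 <- R3 - (4)*R1:  [   0  -24  -10 ]
R3 <- R3 - (4)*R2:  [  0   0  -6 ]
All pivots nonzero; naive elimination completes without hitting a zero pivot.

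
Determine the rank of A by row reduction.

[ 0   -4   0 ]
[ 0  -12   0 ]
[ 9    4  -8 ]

Row reduction:
R1 <-> R3   (pivot in column 1 was zero)
[ 9    4  -8 ]
[ 0  -12   0 ]
[ 0   -4   0 ]
R3 <- R3 - (1/3)*R2:  [ 0  0  0 ]
Row echelon form:
[ 9    4  -8 ]
[ 0  -12   0 ]
[ 0    0   0 ]
Nonzero rows / pivot columns: 2

rank(A) = 2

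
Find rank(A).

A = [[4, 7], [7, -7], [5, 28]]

rank(A) = 2

Row reduction:
R2 <- R2 - (7/4)*R1:  [     0  -77/4 ]
R3 <- R3 - (5/4)*R1:  [    0  77/4 ]
R3 <- R3 - (-1)*R2:  [ 0  0 ]
Row echelon form:
[ 4      7 ]
[ 0  -77/4 ]
[ 0      0 ]
Nonzero rows / pivot columns: 2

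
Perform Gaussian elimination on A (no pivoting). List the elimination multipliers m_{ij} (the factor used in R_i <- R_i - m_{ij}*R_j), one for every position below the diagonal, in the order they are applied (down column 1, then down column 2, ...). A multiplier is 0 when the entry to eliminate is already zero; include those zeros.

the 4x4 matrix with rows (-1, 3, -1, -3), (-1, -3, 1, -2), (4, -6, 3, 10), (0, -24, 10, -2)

multipliers: 1, -4, 0, -1, 4, 2

Forward elimination:
R2 <- R2 - (1)*R1:  [  0  -6   2   1 ]
R3 <- R3 - (-4)*R1:  [  0   6  -1  -2 ]
R4: entry in column 1 is already 0 -> m_{41} = 0 (no row operation needed)
R3 <- R3 - (-1)*R2:  [  0   0   1  -1 ]
R4 <- R4 - (4)*R2:  [  0   0   2  -6 ]
R4 <- R4 - (2)*R3:  [  0   0   0  -4 ]
Multipliers (in order of application): m_{21} = 1, m_{31} = -4, m_{41} = 0, m_{32} = -1, m_{42} = 4, m_{43} = 2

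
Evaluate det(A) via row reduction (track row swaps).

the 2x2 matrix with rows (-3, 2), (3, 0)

Forward elimination:
R2 <- R2 - (-1)*R1:  [ 0  2 ]
Upper-triangular form:
[ -3  2 ]
[  0  2 ]
det(A) = (-1)^0 * (-3) * (2) = -6  (0 row swaps -> sign +1)

det(A) = -6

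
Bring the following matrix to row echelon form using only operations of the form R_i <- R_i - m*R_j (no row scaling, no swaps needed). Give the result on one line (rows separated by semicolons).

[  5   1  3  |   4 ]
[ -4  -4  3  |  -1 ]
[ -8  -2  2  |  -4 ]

REF = [5 1 3 4; 0 -16/5 27/5 11/5; 0 0 49/8 17/8]

Forward elimination:
R2 <- R2 - (-4/5)*R1:  [     0  -16/5   27/5   11/5 ]
R3 <- R3 - (-8/5)*R1:  [    0  -2/5  34/5  12/5 ]
R3 <- R3 - (1/8)*R2:  [    0     0  49/8  17/8 ]
Row echelon form:
[ 5      1     3  |     4 ]
[ 0  -16/5  27/5  |  11/5 ]
[ 0      0  49/8  |  17/8 ]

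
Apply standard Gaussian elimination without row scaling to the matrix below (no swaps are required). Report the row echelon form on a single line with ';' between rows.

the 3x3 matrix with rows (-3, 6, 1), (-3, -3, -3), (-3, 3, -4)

REF = [-3 6 1; 0 -9 -4; 0 0 -11/3]

Forward elimination:
R2 <- R2 - (1)*R1:  [  0  -9  -4 ]
R3 <- R3 - (1)*R1:  [  0  -3  -5 ]
R3 <- R3 - (1/3)*R2:  [     0      0  -11/3 ]
Row echelon form:
[ -3   6      1 ]
[  0  -9     -4 ]
[  0   0  -11/3 ]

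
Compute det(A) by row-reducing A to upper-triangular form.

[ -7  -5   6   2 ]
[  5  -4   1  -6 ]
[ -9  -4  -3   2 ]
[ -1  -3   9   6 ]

det(A) = -2684

Forward elimination:
R2 <- R2 - (-5/7)*R1:  [     0  -53/7   37/7  -32/7 ]
R3 <- R3 - (9/7)*R1:  [     0   17/7  -75/7   -4/7 ]
R4 <- R4 - (1/7)*R1:  [     0  -16/7   57/7   40/7 ]
R3 <- R3 - (-17/53)*R2:  [       0        0  -478/53  -108/53 ]
R4 <- R4 - (16/53)*R2:  [      0       0  347/53  376/53 ]
R4 <- R4 - (-347/478)*R3:  [        0         0         0  1342/239 ]
Upper-triangular form:
[ -7     -5        6         2 ]
[  0  -53/7     37/7     -32/7 ]
[  0      0  -478/53   -108/53 ]
[  0      0        0  1342/239 ]
det(A) = (-1)^0 * (-7) * (-53/7) * (-478/53) * (1342/239) = -2684  (0 row swaps -> sign +1)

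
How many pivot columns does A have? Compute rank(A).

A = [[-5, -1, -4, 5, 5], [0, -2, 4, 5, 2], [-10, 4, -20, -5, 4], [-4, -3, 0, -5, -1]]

rank(A) = 3

Row reduction:
R3 <- R3 - (2)*R1:  [   0    6  -12  -15   -6 ]
R4 <- R4 - (4/5)*R1:  [     0  -11/5   16/5     -9     -5 ]
R3 <- R3 - (-3)*R2:  [ 0  0  0  0  0 ]
R4 <- R4 - (11/10)*R2:  [     0      0   -6/5  -29/2  -36/5 ]
R3 <-> R4   (pivot in column 3 was zero)
[ -5  -1    -4      5      5 ]
[  0  -2     4      5      2 ]
[  0   0  -6/5  -29/2  -36/5 ]
[  0   0     0      0      0 ]
Row echelon form:
[ -5  -1    -4      5      5 ]
[  0  -2     4      5      2 ]
[  0   0  -6/5  -29/2  -36/5 ]
[  0   0     0      0      0 ]
Nonzero rows / pivot columns: 3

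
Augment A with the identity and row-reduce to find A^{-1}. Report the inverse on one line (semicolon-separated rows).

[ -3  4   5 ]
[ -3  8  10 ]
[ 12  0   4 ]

inverse = [-2/3 1/3 0; -11/4 3/2 -5/16; 2 -1 1/4]

Gauss-Jordan on [A | I]:
R1 <- (1/-3)*R1:  [    1  -4/3  -5/3  |  -1/3     0     0 ]
R2 <- R2 - (-3)*R1:  [  0   4   5  |  -1   1   0 ]
R3 <- R3 - (12)*R1:  [  0  16  24  |   4   0   1 ]
R2 <- (1/4)*R2:  [    0     1   5/4  |  -1/4   1/4     0 ]
R1 <- R1 - (-4/3)*R2:  [    1     0     0  |  -2/3   1/3     0 ]
R3 <- R3 - (16)*R2:  [  0   0   4  |   8  -4   1 ]
R3 <- (1/4)*R3:  [   0    0    1  |    2   -1  1/4 ]
R2 <- R2 - (5/4)*R3:  [     0      1      0  |  -11/4    3/2  -5/16 ]
Right block of [I | A^{-1}] is the inverse:
[  -2/3  1/3      0 ]
[ -11/4  3/2  -5/16 ]
[     2   -1    1/4 ]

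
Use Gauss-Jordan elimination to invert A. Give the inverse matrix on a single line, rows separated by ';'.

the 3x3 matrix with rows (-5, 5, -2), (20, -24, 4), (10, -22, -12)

Gauss-Jordan on [A | I]:
R1 <- (1/-5)*R1:  [    1    -1   2/5  |  -1/5     0     0 ]
R2 <- R2 - (20)*R1:  [  0  -4  -4  |   4   1   0 ]
R3 <- R3 - (10)*R1:  [   0  -12  -16  |    2    0    1 ]
R2 <- (1/-4)*R2:  [    0     1     1  |    -1  -1/4     0 ]
R1 <- R1 - (-1)*R2:  [    1     0   7/5  |  -6/5  -1/4     0 ]
R3 <- R3 - (-12)*R2:  [   0    0   -4  |  -10   -3    1 ]
R3 <- (1/-4)*R3:  [    0     0     1  |   5/2   3/4  -1/4 ]
R1 <- R1 - (7/5)*R3:  [      1       0       0  |  -47/10  -13/10    7/20 ]
R2 <- R2 - (1)*R3:  [    0     1     0  |  -7/2    -1   1/4 ]
Right block of [I | A^{-1}] is the inverse:
[ -47/10  -13/10  7/20 ]
[   -7/2      -1   1/4 ]
[    5/2     3/4  -1/4 ]

inverse = [-47/10 -13/10 7/20; -7/2 -1 1/4; 5/2 3/4 -1/4]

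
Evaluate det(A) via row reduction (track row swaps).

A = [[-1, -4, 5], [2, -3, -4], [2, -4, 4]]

det(A) = 82

Forward elimination:
R2 <- R2 - (-2)*R1:  [   0  -11    6 ]
R3 <- R3 - (-2)*R1:  [   0  -12   14 ]
R3 <- R3 - (12/11)*R2:  [     0      0  82/11 ]
Upper-triangular form:
[ -1   -4      5 ]
[  0  -11      6 ]
[  0    0  82/11 ]
det(A) = (-1)^0 * (-1) * (-11) * (82/11) = 82  (0 row swaps -> sign +1)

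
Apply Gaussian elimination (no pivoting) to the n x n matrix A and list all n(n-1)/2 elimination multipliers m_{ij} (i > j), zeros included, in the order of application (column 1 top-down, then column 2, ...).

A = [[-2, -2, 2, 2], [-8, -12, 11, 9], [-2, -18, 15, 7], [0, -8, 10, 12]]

Forward elimination:
R2 <- R2 - (4)*R1:  [  0  -4   3   1 ]
R3 <- R3 - (1)*R1:  [   0  -16   13    5 ]
R4: entry in column 1 is already 0 -> m_{41} = 0 (no row operation needed)
R3 <- R3 - (4)*R2:  [ 0  0  1  1 ]
R4 <- R4 - (2)*R2:  [  0   0   4  10 ]
R4 <- R4 - (4)*R3:  [ 0  0  0  6 ]
Multipliers (in order of application): m_{21} = 4, m_{31} = 1, m_{41} = 0, m_{32} = 4, m_{42} = 2, m_{43} = 4

multipliers: 4, 1, 0, 4, 2, 4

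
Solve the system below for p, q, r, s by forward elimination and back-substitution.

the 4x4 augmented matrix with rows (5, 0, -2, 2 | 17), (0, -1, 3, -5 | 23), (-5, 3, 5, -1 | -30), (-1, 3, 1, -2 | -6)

Forward elimination on [A|b]:
R3 <- R3 - (-1)*R1:  [   0    3    3    1  -13 ]
R4 <- R4 - (-1/5)*R1:  [     0      3    3/5   -8/5  -13/5 ]
R3 <- R3 - (-3)*R2:  [   0    0   12  -14   56 ]
R4 <- R4 - (-3)*R2:  [     0      0   48/5  -83/5  332/5 ]
R4 <- R4 - (4/5)*R3:  [     0      0      0  -27/5  108/5 ]
Row echelon form:
[ 5   0  -2      2  |     17 ]
[ 0  -1   3     -5  |     23 ]
[ 0   0  12    -14  |     56 ]
[ 0   0   0  -27/5  |  108/5 ]
Back-substitution:
s = (108/5) / (-27/5) = -4
r = (56 - (-14)*(-4)) / 12 = 0
q = (23 - (3)*(0) - (-5)*(-4)) / -1 = -3
p = (17 - (-2)*(0) - (2)*(-4)) / 5 = 5

(5, -3, 0, -4)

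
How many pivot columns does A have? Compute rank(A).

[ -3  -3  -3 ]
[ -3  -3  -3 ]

rank(A) = 1

Row reduction:
R2 <- R2 - (1)*R1:  [ 0  0  0 ]
Row echelon form:
[ -3  -3  -3 ]
[  0   0   0 ]
Nonzero rows / pivot columns: 1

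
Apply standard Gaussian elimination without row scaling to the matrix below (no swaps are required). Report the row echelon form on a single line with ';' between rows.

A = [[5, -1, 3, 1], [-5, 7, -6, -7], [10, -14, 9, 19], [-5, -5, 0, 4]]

Forward elimination:
R2 <- R2 - (-1)*R1:  [  0   6  -3  -6 ]
R3 <- R3 - (2)*R1:  [   0  -12    3   17 ]
R4 <- R4 - (-1)*R1:  [  0  -6   3   5 ]
R3 <- R3 - (-2)*R2:  [  0   0  -3   5 ]
R4 <- R4 - (-1)*R2:  [  0   0   0  -1 ]
Row echelon form:
[ 5  -1   3   1 ]
[ 0   6  -3  -6 ]
[ 0   0  -3   5 ]
[ 0   0   0  -1 ]

REF = [5 -1 3 1; 0 6 -3 -6; 0 0 -3 5; 0 0 0 -1]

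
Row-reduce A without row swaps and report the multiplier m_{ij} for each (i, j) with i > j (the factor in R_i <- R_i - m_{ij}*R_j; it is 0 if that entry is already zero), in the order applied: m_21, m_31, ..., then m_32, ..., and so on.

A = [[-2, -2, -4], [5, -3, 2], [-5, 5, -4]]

Forward elimination:
R2 <- R2 - (-5/2)*R1:  [  0  -8  -8 ]
R3 <- R3 - (5/2)*R1:  [  0  10   6 ]
R3 <- R3 - (-5/4)*R2:  [  0   0  -4 ]
Multipliers (in order of application): m_{21} = -5/2, m_{31} = 5/2, m_{32} = -5/4

multipliers: -5/2, 5/2, -5/4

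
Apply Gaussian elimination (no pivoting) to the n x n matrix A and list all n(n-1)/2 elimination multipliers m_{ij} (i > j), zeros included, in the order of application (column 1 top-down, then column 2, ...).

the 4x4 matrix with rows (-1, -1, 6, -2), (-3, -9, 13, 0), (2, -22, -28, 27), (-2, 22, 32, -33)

multipliers: 3, -2, 2, 4, -4, 0

Forward elimination:
R2 <- R2 - (3)*R1:  [  0  -6  -5   6 ]
R3 <- R3 - (-2)*R1:  [   0  -24  -16   23 ]
R4 <- R4 - (2)*R1:  [   0   24   20  -29 ]
R3 <- R3 - (4)*R2:  [  0   0   4  -1 ]
R4 <- R4 - (-4)*R2:  [  0   0   0  -5 ]
R4: entry in column 3 is already 0 -> m_{43} = 0 (no row operation needed)
Multipliers (in order of application): m_{21} = 3, m_{31} = -2, m_{41} = 2, m_{32} = 4, m_{42} = -4, m_{43} = 0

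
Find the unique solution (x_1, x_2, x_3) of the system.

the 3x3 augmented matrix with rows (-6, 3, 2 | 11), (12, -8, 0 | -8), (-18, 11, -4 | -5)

Forward elimination on [A|b]:
R2 <- R2 - (-2)*R1:  [  0  -2   4  14 ]
R3 <- R3 - (3)*R1:  [   0    2  -10  -38 ]
R3 <- R3 - (-1)*R2:  [   0    0   -6  -24 ]
Row echelon form:
[ -6   3   2  |   11 ]
[  0  -2   4  |   14 ]
[  0   0  -6  |  -24 ]
Back-substitution:
x_3 = (-24) / -6 = 4
x_2 = (14 - (4)*(4)) / -2 = 1
x_1 = (11 - (3)*(1) - (2)*(4)) / -6 = 0

(0, 1, 4)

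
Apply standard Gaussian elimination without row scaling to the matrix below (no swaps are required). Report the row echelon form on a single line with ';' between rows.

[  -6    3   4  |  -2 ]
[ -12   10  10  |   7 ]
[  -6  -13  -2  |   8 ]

Forward elimination:
R2 <- R2 - (2)*R1:  [  0   4   2  11 ]
R3 <- R3 - (1)*R1:  [   0  -16   -6   10 ]
R3 <- R3 - (-4)*R2:  [  0   0   2  54 ]
Row echelon form:
[ -6  3  4  |  -2 ]
[  0  4  2  |  11 ]
[  0  0  2  |  54 ]

REF = [-6 3 4 -2; 0 4 2 11; 0 0 2 54]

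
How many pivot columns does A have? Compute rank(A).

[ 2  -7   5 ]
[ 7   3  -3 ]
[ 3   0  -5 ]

rank(A) = 3

Row reduction:
R2 <- R2 - (7/2)*R1:  [     0   55/2  -41/2 ]
R3 <- R3 - (3/2)*R1:  [     0   21/2  -25/2 ]
R3 <- R3 - (21/55)*R2:  [       0        0  -257/55 ]
Row echelon form:
[ 2    -7        5 ]
[ 0  55/2    -41/2 ]
[ 0     0  -257/55 ]
Nonzero rows / pivot columns: 3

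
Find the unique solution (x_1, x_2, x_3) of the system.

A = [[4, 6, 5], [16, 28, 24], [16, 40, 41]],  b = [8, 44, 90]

(-2, 1, 2)

Forward elimination on [A|b]:
R2 <- R2 - (4)*R1:  [  0   4   4  12 ]
R3 <- R3 - (4)*R1:  [  0  16  21  58 ]
R3 <- R3 - (4)*R2:  [  0   0   5  10 ]
Row echelon form:
[ 4  6  5  |   8 ]
[ 0  4  4  |  12 ]
[ 0  0  5  |  10 ]
Back-substitution:
x_3 = (10) / 5 = 2
x_2 = (12 - (4)*(2)) / 4 = 1
x_1 = (8 - (6)*(1) - (5)*(2)) / 4 = -2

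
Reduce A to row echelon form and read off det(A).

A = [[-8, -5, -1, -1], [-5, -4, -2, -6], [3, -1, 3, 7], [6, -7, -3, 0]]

Forward elimination:
R2 <- R2 - (5/8)*R1:  [     0   -7/8  -11/8  -43/8 ]
R3 <- R3 - (-3/8)*R1:  [     0  -23/8   21/8   53/8 ]
R4 <- R4 - (-3/4)*R1:  [     0  -43/4  -15/4   -3/4 ]
R3 <- R3 - (23/7)*R2:  [     0      0   50/7  170/7 ]
R4 <- R4 - (86/7)*R2:  [     0      0   92/7  457/7 ]
R4 <- R4 - (46/25)*R3:  [     0      0      0  103/5 ]
Upper-triangular form:
[ -8    -5     -1     -1 ]
[  0  -7/8  -11/8  -43/8 ]
[  0     0   50/7  170/7 ]
[  0     0      0  103/5 ]
det(A) = (-1)^0 * (-8) * (-7/8) * (50/7) * (103/5) = 1030  (0 row swaps -> sign +1)

det(A) = 1030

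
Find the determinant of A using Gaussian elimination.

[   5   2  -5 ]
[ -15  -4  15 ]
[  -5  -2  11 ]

det(A) = 60

Forward elimination:
R2 <- R2 - (-3)*R1:  [ 0  2  0 ]
R3 <- R3 - (-1)*R1:  [ 0  0  6 ]
Upper-triangular form:
[ 5  2  -5 ]
[ 0  2   0 ]
[ 0  0   6 ]
det(A) = (-1)^0 * (5) * (2) * (6) = 60  (0 row swaps -> sign +1)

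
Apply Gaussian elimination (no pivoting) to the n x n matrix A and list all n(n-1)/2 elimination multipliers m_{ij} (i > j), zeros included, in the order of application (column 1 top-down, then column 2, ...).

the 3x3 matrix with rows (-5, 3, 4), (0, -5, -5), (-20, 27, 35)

multipliers: 0, 4, -3

Forward elimination:
R2: entry in column 1 is already 0 -> m_{21} = 0 (no row operation needed)
R3 <- R3 - (4)*R1:  [  0  15  19 ]
R3 <- R3 - (-3)*R2:  [ 0  0  4 ]
Multipliers (in order of application): m_{21} = 0, m_{31} = 4, m_{32} = -3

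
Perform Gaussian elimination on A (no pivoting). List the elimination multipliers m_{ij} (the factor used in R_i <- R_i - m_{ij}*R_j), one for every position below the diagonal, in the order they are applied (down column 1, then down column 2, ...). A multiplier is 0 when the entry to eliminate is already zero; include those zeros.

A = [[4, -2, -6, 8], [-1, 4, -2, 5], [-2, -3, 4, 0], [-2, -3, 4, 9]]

Forward elimination:
R2 <- R2 - (-1/4)*R1:  [    0   7/2  -7/2     7 ]
R3 <- R3 - (-1/2)*R1:  [  0  -4   1   4 ]
R4 <- R4 - (-1/2)*R1:  [  0  -4   1  13 ]
R3 <- R3 - (-8/7)*R2:  [  0   0  -3  12 ]
R4 <- R4 - (-8/7)*R2:  [  0   0  -3  21 ]
R4 <- R4 - (1)*R3:  [ 0  0  0  9 ]
Multipliers (in order of application): m_{21} = -1/4, m_{31} = -1/2, m_{41} = -1/2, m_{32} = -8/7, m_{42} = -8/7, m_{43} = 1

multipliers: -1/4, -1/2, -1/2, -8/7, -8/7, 1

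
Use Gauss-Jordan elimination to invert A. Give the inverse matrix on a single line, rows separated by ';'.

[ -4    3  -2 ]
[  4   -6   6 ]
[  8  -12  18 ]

Gauss-Jordan on [A | I]:
R1 <- (1/-4)*R1:  [    1  -3/4   1/2  |  -1/4     0     0 ]
R2 <- R2 - (4)*R1:  [  0  -3   4  |   1   1   0 ]
R3 <- R3 - (8)*R1:  [  0  -6  14  |   2   0   1 ]
R2 <- (1/-3)*R2:  [    0     1  -4/3  |  -1/3  -1/3     0 ]
R1 <- R1 - (-3/4)*R2:  [    1     0  -1/2  |  -1/2  -1/4     0 ]
R3 <- R3 - (-6)*R2:  [  0   0   6  |   0  -2   1 ]
R3 <- (1/6)*R3:  [    0     0     1  |     0  -1/3   1/6 ]
R1 <- R1 - (-1/2)*R3:  [     1      0      0  |   -1/2  -5/12   1/12 ]
R2 <- R2 - (-4/3)*R3:  [    0     1     0  |  -1/3  -7/9   2/9 ]
Right block of [I | A^{-1}] is the inverse:
[ -1/2  -5/12  1/12 ]
[ -1/3   -7/9   2/9 ]
[    0   -1/3   1/6 ]

inverse = [-1/2 -5/12 1/12; -1/3 -7/9 2/9; 0 -1/3 1/6]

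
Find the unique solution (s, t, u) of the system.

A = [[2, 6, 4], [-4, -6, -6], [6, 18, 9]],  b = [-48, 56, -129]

Forward elimination on [A|b]:
R2 <- R2 - (-2)*R1:  [   0    6    2  -40 ]
R3 <- R3 - (3)*R1:  [  0   0  -3  15 ]
Row echelon form:
[ 2  6   4  |  -48 ]
[ 0  6   2  |  -40 ]
[ 0  0  -3  |   15 ]
Back-substitution:
u = (15) / -3 = -5
t = (-40 - (2)*(-5)) / 6 = -5
s = (-48 - (6)*(-5) - (4)*(-5)) / 2 = 1

(1, -5, -5)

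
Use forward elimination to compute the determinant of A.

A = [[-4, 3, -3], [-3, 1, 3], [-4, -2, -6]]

det(A) = -120

Forward elimination:
R2 <- R2 - (3/4)*R1:  [    0  -5/4  21/4 ]
R3 <- R3 - (1)*R1:  [  0  -5  -3 ]
R3 <- R3 - (4)*R2:  [   0    0  -24 ]
Upper-triangular form:
[ -4     3    -3 ]
[  0  -5/4  21/4 ]
[  0     0   -24 ]
det(A) = (-1)^0 * (-4) * (-5/4) * (-24) = -120  (0 row swaps -> sign +1)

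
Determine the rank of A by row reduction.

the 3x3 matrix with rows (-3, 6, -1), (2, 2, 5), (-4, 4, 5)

Row reduction:
R2 <- R2 - (-2/3)*R1:  [    0     6  13/3 ]
R3 <- R3 - (4/3)*R1:  [    0    -4  19/3 ]
R3 <- R3 - (-2/3)*R2:  [    0     0  83/9 ]
Row echelon form:
[ -3  6    -1 ]
[  0  6  13/3 ]
[  0  0  83/9 ]
Nonzero rows / pivot columns: 3

rank(A) = 3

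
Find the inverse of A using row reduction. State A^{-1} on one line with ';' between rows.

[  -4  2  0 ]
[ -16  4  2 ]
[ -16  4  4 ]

Gauss-Jordan on [A | I]:
R1 <- (1/-4)*R1:  [    1  -1/2     0  |  -1/4     0     0 ]
R2 <- R2 - (-16)*R1:  [  0  -4   2  |  -4   1   0 ]
R3 <- R3 - (-16)*R1:  [  0  -4   4  |  -4   0   1 ]
R2 <- (1/-4)*R2:  [    0     1  -1/2  |     1  -1/4     0 ]
R1 <- R1 - (-1/2)*R2:  [    1     0  -1/4  |   1/4  -1/8     0 ]
R3 <- R3 - (-4)*R2:  [  0   0   2  |   0  -1   1 ]
R3 <- (1/2)*R3:  [    0     0     1  |     0  -1/2   1/2 ]
R1 <- R1 - (-1/4)*R3:  [    1     0     0  |   1/4  -1/4   1/8 ]
R2 <- R2 - (-1/2)*R3:  [    0     1     0  |     1  -1/2   1/4 ]
Right block of [I | A^{-1}] is the inverse:
[ 1/4  -1/4  1/8 ]
[   1  -1/2  1/4 ]
[   0  -1/2  1/2 ]

inverse = [1/4 -1/4 1/8; 1 -1/2 1/4; 0 -1/2 1/2]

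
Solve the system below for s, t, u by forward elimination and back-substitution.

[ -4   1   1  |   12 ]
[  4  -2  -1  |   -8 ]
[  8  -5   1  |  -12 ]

Forward elimination on [A|b]:
R2 <- R2 - (-1)*R1:  [  0  -1   0   4 ]
R3 <- R3 - (-2)*R1:  [  0  -3   3  12 ]
R3 <- R3 - (3)*R2:  [ 0  0  3  0 ]
Row echelon form:
[ -4   1  1  |  12 ]
[  0  -1  0  |   4 ]
[  0   0  3  |   0 ]
Back-substitution:
u = (0) / 3 = 0
t = (4) / -1 = -4
s = (12 - (1)*(-4) - (1)*(0)) / -4 = -4

(-4, -4, 0)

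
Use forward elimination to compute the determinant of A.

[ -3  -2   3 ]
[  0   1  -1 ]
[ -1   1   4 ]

Forward elimination:
R3 <- R3 - (1/3)*R1:  [   0  5/3    3 ]
R3 <- R3 - (5/3)*R2:  [    0     0  14/3 ]
Upper-triangular form:
[ -3  -2     3 ]
[  0   1    -1 ]
[  0   0  14/3 ]
det(A) = (-1)^0 * (-3) * (1) * (14/3) = -14  (0 row swaps -> sign +1)

det(A) = -14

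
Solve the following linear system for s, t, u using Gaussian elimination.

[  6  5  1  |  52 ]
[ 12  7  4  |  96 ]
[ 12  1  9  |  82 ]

(5, 4, 2)

Forward elimination on [A|b]:
R2 <- R2 - (2)*R1:  [  0  -3   2  -8 ]
R3 <- R3 - (2)*R1:  [   0   -9    7  -22 ]
R3 <- R3 - (3)*R2:  [ 0  0  1  2 ]
Row echelon form:
[ 6   5  1  |  52 ]
[ 0  -3  2  |  -8 ]
[ 0   0  1  |   2 ]
Back-substitution:
u = (2) / 1 = 2
t = (-8 - (2)*(2)) / -3 = 4
s = (52 - (5)*(4) - (1)*(2)) / 6 = 5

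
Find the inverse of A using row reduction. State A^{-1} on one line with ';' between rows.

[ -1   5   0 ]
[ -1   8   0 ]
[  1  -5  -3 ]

inverse = [-8/3 5/3 0; -1/3 1/3 0; -1/3 0 -1/3]

Gauss-Jordan on [A | I]:
R1 <- (1/-1)*R1:  [  1  -5   0  |  -1   0   0 ]
R2 <- R2 - (-1)*R1:  [  0   3   0  |  -1   1   0 ]
R3 <- R3 - (1)*R1:  [  0   0  -3  |   1   0   1 ]
R2 <- (1/3)*R2:  [    0     1     0  |  -1/3   1/3     0 ]
R1 <- R1 - (-5)*R2:  [    1     0     0  |  -8/3   5/3     0 ]
R3 <- (1/-3)*R3:  [    0     0     1  |  -1/3     0  -1/3 ]
Right block of [I | A^{-1}] is the inverse:
[ -8/3  5/3     0 ]
[ -1/3  1/3     0 ]
[ -1/3    0  -1/3 ]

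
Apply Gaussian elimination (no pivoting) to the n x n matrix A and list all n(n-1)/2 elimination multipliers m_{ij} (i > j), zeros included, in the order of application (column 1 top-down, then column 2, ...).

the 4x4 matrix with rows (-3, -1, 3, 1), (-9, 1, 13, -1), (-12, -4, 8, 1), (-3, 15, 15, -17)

Forward elimination:
R2 <- R2 - (3)*R1:  [  0   4   4  -4 ]
R3 <- R3 - (4)*R1:  [  0   0  -4  -3 ]
R4 <- R4 - (1)*R1:  [   0   16   12  -18 ]
R3: entry in column 2 is already 0 -> m_{32} = 0 (no row operation needed)
R4 <- R4 - (4)*R2:  [  0   0  -4  -2 ]
R4 <- R4 - (1)*R3:  [ 0  0  0  1 ]
Multipliers (in order of application): m_{21} = 3, m_{31} = 4, m_{41} = 1, m_{32} = 0, m_{42} = 4, m_{43} = 1

multipliers: 3, 4, 1, 0, 4, 1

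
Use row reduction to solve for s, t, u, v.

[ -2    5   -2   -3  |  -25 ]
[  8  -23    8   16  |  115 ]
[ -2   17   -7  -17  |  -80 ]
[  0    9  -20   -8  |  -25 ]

(1, -5, -1, 0)

Forward elimination on [A|b]:
R2 <- R2 - (-4)*R1:  [  0  -3   0   4  15 ]
R3 <- R3 - (1)*R1:  [   0   12   -5  -14  -55 ]
R3 <- R3 - (-4)*R2:  [  0   0  -5   2   5 ]
R4 <- R4 - (-3)*R2:  [   0    0  -20    4   20 ]
R4 <- R4 - (4)*R3:  [  0   0   0  -4   0 ]
Row echelon form:
[ -2   5  -2  -3  |  -25 ]
[  0  -3   0   4  |   15 ]
[  0   0  -5   2  |    5 ]
[  0   0   0  -4  |    0 ]
Back-substitution:
v = (0) / -4 = 0
u = (5 - (2)*(0)) / -5 = -1
t = (15 - (4)*(0)) / -3 = -5
s = (-25 - (5)*(-5) - (-2)*(-1) - (-3)*(0)) / -2 = 1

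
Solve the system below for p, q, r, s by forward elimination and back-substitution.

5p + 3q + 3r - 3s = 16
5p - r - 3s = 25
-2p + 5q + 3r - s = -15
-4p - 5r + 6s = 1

Forward elimination on [A|b]:
R2 <- R2 - (1)*R1:  [  0  -3  -4   0   9 ]
R3 <- R3 - (-2/5)*R1:  [     0   31/5   21/5  -11/5  -43/5 ]
R4 <- R4 - (-4/5)*R1:  [     0   12/5  -13/5   18/5   69/5 ]
R3 <- R3 - (-31/15)*R2:  [      0       0  -61/15   -11/5      10 ]
R4 <- R4 - (-4/5)*R2:  [     0      0  -29/5   18/5     21 ]
R4 <- R4 - (87/61)*R3:  [      0       0       0  411/61  411/61 ]
Row echelon form:
[ 5   3       3      -3  |      16 ]
[ 0  -3      -4       0  |       9 ]
[ 0   0  -61/15   -11/5  |      10 ]
[ 0   0       0  411/61  |  411/61 ]
Back-substitution:
s = (411/61) / (411/61) = 1
r = (10 - (-11/5)*(1)) / (-61/15) = -3
q = (9 - (-4)*(-3)) / -3 = 1
p = (16 - (3)*(1) - (3)*(-3) - (-3)*(1)) / 5 = 5

(5, 1, -3, 1)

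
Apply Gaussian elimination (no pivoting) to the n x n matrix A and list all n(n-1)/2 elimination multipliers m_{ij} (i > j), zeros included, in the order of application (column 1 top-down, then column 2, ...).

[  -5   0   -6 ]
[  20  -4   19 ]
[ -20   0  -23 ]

Forward elimination:
R2 <- R2 - (-4)*R1:  [  0  -4  -5 ]
R3 <- R3 - (4)*R1:  [ 0  0  1 ]
R3: entry in column 2 is already 0 -> m_{32} = 0 (no row operation needed)
Multipliers (in order of application): m_{21} = -4, m_{31} = 4, m_{32} = 0

multipliers: -4, 4, 0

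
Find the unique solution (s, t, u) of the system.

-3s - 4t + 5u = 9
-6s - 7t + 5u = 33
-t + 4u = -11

(-3, -5, -4)

Forward elimination on [A|b]:
R2 <- R2 - (2)*R1:  [  0   1  -5  15 ]
R3 <- R3 - (-1)*R2:  [  0   0  -1   4 ]
Row echelon form:
[ -3  -4   5  |   9 ]
[  0   1  -5  |  15 ]
[  0   0  -1  |   4 ]
Back-substitution:
u = (4) / -1 = -4
t = (15 - (-5)*(-4)) / 1 = -5
s = (9 - (-4)*(-5) - (5)*(-4)) / -3 = -3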